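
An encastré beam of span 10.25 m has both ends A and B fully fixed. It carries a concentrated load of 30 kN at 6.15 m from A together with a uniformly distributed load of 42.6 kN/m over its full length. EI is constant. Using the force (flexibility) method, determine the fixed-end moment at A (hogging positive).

Release both end moments; the primary structure is a simply-supported span AB with redundants M_A and M_B.
End rotations of the released simple span under the applied load (×1/EI):
  at A: point load 30 at a = 6.15: Pab(L + b)/(6LEI) = 176.5/EI
  at B: point load 30 at a = 6.15: Pab(L + a)/(6LEI) = 201.7/EI
  at A: UDL 42.6: wL³/(24EI) = 1911/EI
  at B: UDL 42.6: wL³/(24EI) = 1911/EI
  θ_A0 = 2088/EI,  θ_B0 = 2113/EI
Flexibility coefficients: a unit moment at one end gives L/(3EI) there and L/(6EI) at the far end, so f₁₁ = f₂₂ = 3.417/EI and f₁₂ = f₂₁ = 1.708/EI.
Compatibility — zero rotation at each built-in end:
  3.417 M_A + 1.708 M_B = 2088
  1.708 M_A + 3.417 M_B = 2113
Solving the pair gives M_A = 402.5 kN·m and M_B = 417.3 kN·m (hogging).

M_A = 402.5 kN·m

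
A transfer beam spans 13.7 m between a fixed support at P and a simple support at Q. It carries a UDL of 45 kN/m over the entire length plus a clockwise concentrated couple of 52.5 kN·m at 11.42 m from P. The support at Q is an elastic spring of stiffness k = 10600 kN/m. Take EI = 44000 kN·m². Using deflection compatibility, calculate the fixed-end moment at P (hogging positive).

M_P = 1047 kN·m

Remove the prop at Q; the released (primary) structure is a cantilever built in at P.
Free-end deflection of the primary structure under the applied loading (downward +):
  UDL 45: wL⁴/(8EI) = 198155/EI
  clockwise couple 52.5 at a = 11.42: M₀a(2L − a)/(2EI) = 4790/EI
  δ_0 = 202945/EI
Tip deflection under a unit load at Q: L³/(3EI) = 857.1/EI.
With EI = 44000 kN·m²: δ_0 = 4.6124 m and δ_{QQ} = 0.01948 m/kN.
Compatibility — the spring shortens by R_Q/k under the reaction it provides: δ_0 − R_Q·δ_{QQ} = R_Q/k. With 1/k = 0.000094 m/kN, R_Q = δ_0 / (δ_{QQ} + 1/k) = 4.6124 / (0.01948 + 0.000094) = 235.6 kN.
Moment equilibrium about P: M_P = Σ(load moments about P) − R_Q·L = 4276 − 235.6×13.7 = 1047 kN·m.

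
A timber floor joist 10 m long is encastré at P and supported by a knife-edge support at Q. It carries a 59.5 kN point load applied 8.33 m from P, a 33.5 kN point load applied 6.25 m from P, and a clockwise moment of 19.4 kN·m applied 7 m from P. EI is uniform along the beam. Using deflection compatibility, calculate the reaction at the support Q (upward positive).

Choose R_Q as the redundant. The primary structure is the cantilever fixed at P.
Primary-structure tip deflection at Q by superposition:
  point load 59.5 at a = 8.33: Pa²(3L − a)/(6EI) = 14911/EI
  point load 33.5 at a = 6.25: Pa²(3L − a)/(6EI) = 5180/EI
  clockwise couple 19.4 at a = 7: M₀a(2L − a)/(2EI) = 882.7/EI
  δ_0 = 20974/EI
Flexibility coefficient — unit upward force at Q: δ_{QQ} = L³/(3EI) = 333.3/EI.
The prop prevents deflection at Q: R_Q = δ_0/δ_{QQ} = 20974/333.3 = 62.92 kN.

R_Q = 62.92 kN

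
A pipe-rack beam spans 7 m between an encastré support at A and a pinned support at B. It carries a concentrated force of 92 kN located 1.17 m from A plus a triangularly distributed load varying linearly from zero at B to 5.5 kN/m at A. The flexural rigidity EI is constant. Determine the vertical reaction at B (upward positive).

Take the reaction at B as the redundant and release it; the primary structure is a cantilever fixed at A.
Primary-structure tip deflection at B by superposition:
  point load 92 at a = 1.17: Pa²(3L − a)/(6EI) = 416.2/EI
  triangular load, peak 5.5 at the fixed end: w₀L⁴/(30EI) = 440.2/EI
  δ_0 = 856.4/EI
Tip deflection under a unit load at B: L³/(3EI) = 114.3/EI.
The prop prevents deflection at B: R_B = δ_0/δ_{BB} = 856.4/114.3 = 7.49 kN.

R_B = 7.49 kN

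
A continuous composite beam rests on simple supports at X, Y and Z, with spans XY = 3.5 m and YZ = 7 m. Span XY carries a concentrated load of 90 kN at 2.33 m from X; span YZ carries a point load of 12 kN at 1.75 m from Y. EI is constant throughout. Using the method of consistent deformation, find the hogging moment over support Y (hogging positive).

Release continuity at Y by inserting a hinge; the redundant is the internal moment M_Y. The primary structure is two simply-supported spans XY and YZ.
Rotations at Y on the released spans (each span's end-slope, ×1/EI):
  span XY: point load 90 at a = 2.33: Pab(L + a)/(6LEI) = 68.11/EI
  span YZ: point load 12 at a = 1.75: Pab(L + b)/(6LEI) = 32.16/EI
  relative rotation θ_0 = (68.11 + 32.16)/EI = 100.3/EI
A unit hogging moment at Y produces rotation L₁/(3EI) + L₂/(3EI) = 3.5/EI.
Slope continuity at Y: θ_0 = M_Y·3.5/EI, so M_Y = 100.3/3.5 = 28.65 kN·m (hogging).

M_Y = 28.65 kN·m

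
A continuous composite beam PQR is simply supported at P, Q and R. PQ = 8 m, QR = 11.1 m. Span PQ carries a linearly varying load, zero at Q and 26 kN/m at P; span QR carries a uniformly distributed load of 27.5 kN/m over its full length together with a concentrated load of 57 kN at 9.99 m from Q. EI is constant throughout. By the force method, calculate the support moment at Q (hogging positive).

M_Q = 305 kN·m

Take M_Q as the redundant. Released structure: two simple spans PQ and QR with a hinge at Q.
Discontinuity in slope at Q on the released structure — sum the simple-span end rotations:
  span PQ: triangular load, peak 26: 7w₀L³/(360EI) = 258.8/EI
  span QR: UDL 27.5: wL³/(24EI) = 1567/EI
  span QR: point load 57 at a = 9.99: Pab(L + b)/(6LEI) = 115.9/EI
  relative rotation θ_0 = (258.8 + 1683)/EI = 1942/EI
A unit hogging moment at Q produces rotation L₁/(3EI) + L₂/(3EI) = 6.367/EI.
Compatibility: M_Q·(L₁+L₂)/(3EI) = θ_0, giving M_Q = 305 kN·m (hogging).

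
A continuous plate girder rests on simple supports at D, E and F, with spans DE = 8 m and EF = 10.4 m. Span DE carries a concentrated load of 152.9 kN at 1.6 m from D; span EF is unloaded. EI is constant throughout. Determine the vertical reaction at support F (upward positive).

R_F = -4.909 kN

Take M_E as the redundant. Released structure: two simple spans DE and EF with a hinge at E.
Discontinuity in slope at E on the released structure — sum the simple-span end rotations:
  span DE: point load 152.9 at a = 1.6: Pab(L + a)/(6LEI) = 313.1/EI
  relative rotation θ_0 = (313.1 + 0)/EI = 313.1/EI
A unit hogging moment at E produces rotation L₁/(3EI) + L₂/(3EI) = 6.133/EI.
Slope continuity at E: θ_0 = M_E·6.133/EI, so M_E = 313.1/6.133 = 51.06 kN·m (hogging).
Span EF, ΣM about F: R_E^{EF}·10.4 = 0 + 51.06, so R_E^{EF} = 4.909 kN and R_F = 0 − 4.909 = -4.909 kN.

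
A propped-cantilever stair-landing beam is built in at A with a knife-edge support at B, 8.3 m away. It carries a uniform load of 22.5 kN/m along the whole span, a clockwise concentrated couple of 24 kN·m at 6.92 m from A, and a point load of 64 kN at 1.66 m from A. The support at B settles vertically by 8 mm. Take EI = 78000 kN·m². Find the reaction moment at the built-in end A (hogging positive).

Release the roller at B. Primary structure: cantilever fixed at A.
Primary-structure tip deflection at B by superposition:
  UDL 22.5: wL⁴/(8EI) = 13348/EI
  clockwise couple 24 at a = 6.92: M₀a(2L − a)/(2EI) = 803.8/EI
  point load 64 at a = 1.66: Pa²(3L − a)/(6EI) = 683.1/EI
  δ_0 = 14835/EI
Flexibility coefficient — unit upward force at B: δ_{BB} = L³/(3EI) = 190.6/EI.
With EI = 78000 kN·m²: δ_0 = 0.19019 m and δ_{BB} = 0.002444 m/kN.
Compatibility — the beam at B must follow the support down by 0.008 m: δ_0 − R_B·δ_{BB} = 0.008, so R_B = (0.19019 − 0.008)/0.002444 = 74.56 kN.
Moment equilibrium about A: M_A = Σ(load moments about A) − R_B·L = 905.3 − 74.56×8.3 = 286.4 kN·m.

M_A = 286.4 kN·m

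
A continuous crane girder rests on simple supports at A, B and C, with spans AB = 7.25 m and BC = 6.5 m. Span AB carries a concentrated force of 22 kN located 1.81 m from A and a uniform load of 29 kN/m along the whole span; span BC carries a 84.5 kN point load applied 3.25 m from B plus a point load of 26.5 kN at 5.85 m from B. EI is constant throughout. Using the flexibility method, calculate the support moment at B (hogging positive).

M_B = 163 kN·m

Insert a hinge at B; M_B is the redundant, and each span becomes simply supported.
Discontinuity in slope at B on the released structure — sum the simple-span end rotations:
  span AB: point load 22 at a = 1.81: Pab(L + a)/(6LEI) = 45.12/EI
  span AB: UDL 29: wL³/(24EI) = 460.5/EI
  span BC: point load 84.5 at a = 3.25: Pab(L + b)/(6LEI) = 223.1/EI
  span BC: point load 26.5 at a = 5.85: Pab(L + b)/(6LEI) = 18.47/EI
  relative rotation θ_0 = (505.6 + 241.6)/EI = 747.2/EI
A unit hogging moment at B produces rotation L₁/(3EI) + L₂/(3EI) = 4.583/EI.
Compatibility: M_B·(L₁+L₂)/(3EI) = θ_0, giving M_B = 163 kN·m (hogging).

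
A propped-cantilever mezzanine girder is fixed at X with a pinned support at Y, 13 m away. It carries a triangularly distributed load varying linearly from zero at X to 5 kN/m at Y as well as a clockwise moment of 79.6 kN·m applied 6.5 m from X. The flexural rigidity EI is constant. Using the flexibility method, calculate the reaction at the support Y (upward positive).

Take the reaction at Y as the redundant and release it; the primary structure is a cantilever fixed at X.
Primary-structure tip deflection at Y by superposition:
  triangular load, peak 5 at the free end: 11w₀L⁴/(120EI) = 13090/EI
  clockwise couple 79.6 at a = 6.5: M₀a(2L − a)/(2EI) = 5045/EI
  δ_0 = 18135/EI
Tip deflection under a unit load at Y: L³/(3EI) = 732.3/EI.
The prop prevents deflection at Y: R_Y = δ_0/δ_{YY} = 18135/732.3 = 24.76 kN.

R_Y = 24.76 kN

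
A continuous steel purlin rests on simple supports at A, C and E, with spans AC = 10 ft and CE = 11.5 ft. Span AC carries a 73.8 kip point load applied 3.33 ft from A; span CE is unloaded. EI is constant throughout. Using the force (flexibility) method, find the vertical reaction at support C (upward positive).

R_C = 34.08 kip

Take M_C as the redundant. Released structure: two simple spans AC and CE with a hinge at C.
Discontinuity in slope at C on the released structure — sum the simple-span end rotations:
  span AC: point load 73.8 at a = 3.33: Pab(L + a)/(6LEI) = 364.2/EI
  relative rotation θ_0 = (364.2 + 0)/EI = 364.2/EI
A unit hogging moment at C produces rotation L₁/(3EI) + L₂/(3EI) = 7.167/EI.
Compatibility: M_C·(L₁+L₂)/(3EI) = θ_0, giving M_C = 50.81 kip·ft (hogging).
Span AC, ΣM about A with M_C applied at C: R_C^{AC}·10 = 245.8 + 50.81, so R_C^{AC} = 29.66 kip and R_A = 73.8 − 29.66 = 44.14 kip.
Span CE, ΣM about E: R_C^{CE}·11.5 = 0 + 50.81, so R_C^{CE} = 4.419 kip and R_E = 0 − 4.419 = -4.419 kip.
R_C = 29.66 + 4.419 = 34.08 kip.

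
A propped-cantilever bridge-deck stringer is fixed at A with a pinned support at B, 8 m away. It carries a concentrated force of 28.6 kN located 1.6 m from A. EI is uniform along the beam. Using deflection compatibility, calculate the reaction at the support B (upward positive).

R_B = 1.602 kN

Remove the prop at B; the released (primary) structure is a cantilever built in at A.
Deflection at B on the released cantilever, summing each load's contribution:
  point load 28.6 at a = 1.6: Pa²(3L − a)/(6EI) = 273.3/EI
Flexibility coefficient — unit upward force at B: δ_{BB} = L³/(3EI) = 170.7/EI.
Compatibility at B: δ_0 − R_B·δ_{BB} = 0, so R_B = 273.3/170.7 = 1.602 kN.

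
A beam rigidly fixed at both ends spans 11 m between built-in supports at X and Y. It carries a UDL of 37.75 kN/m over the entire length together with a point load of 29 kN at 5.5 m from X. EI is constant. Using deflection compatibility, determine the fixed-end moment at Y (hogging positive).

M_Y = 420.5 kN·m

Release both end moments; the primary structure is a simply-supported span XY with redundants M_X and M_Y.
On the primary (simply-supported) span, the end slopes from the loading are:
  at X: UDL 37.75: wL³/(24EI) = 2094/EI
  at Y: UDL 37.75: wL³/(24EI) = 2094/EI
  at X: point load 29 at a = 5.5: Pab(L + b)/(6LEI) = 219.3/EI
  at Y: point load 29 at a = 5.5: Pab(L + a)/(6LEI) = 219.3/EI
  θ_X0 = 2313/EI,  θ_Y0 = 2313/EI
Flexibility coefficients: a unit moment at one end gives L/(3EI) there and L/(6EI) at the far end, so f₁₁ = f₂₂ = 3.667/EI and f₁₂ = f₂₁ = 1.833/EI.
Compatibility — zero rotation at each built-in end:
  3.667 M_X + 1.833 M_Y = 2313
  1.833 M_X + 3.667 M_Y = 2313
Solving the pair gives M_X = 420.5 kN·m and M_Y = 420.5 kN·m (hogging).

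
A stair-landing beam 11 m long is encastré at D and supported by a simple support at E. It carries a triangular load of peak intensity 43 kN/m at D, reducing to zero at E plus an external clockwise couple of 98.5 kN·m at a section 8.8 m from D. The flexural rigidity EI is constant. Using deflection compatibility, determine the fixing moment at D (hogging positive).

Take the reaction at E as the redundant and release it; the primary structure is a cantilever fixed at D.
Primary-structure tip deflection at E by superposition:
  triangular load, peak 43 at the fixed end: w₀L⁴/(30EI) = 20985/EI
  clockwise couple 98.5 at a = 8.8: M₀a(2L − a)/(2EI) = 5721/EI
  δ_0 = 26706/EI
Flexibility coefficient — unit upward force at E: δ_{EE} = L³/(3EI) = 443.7/EI.
The prop prevents deflection at E: R_E = δ_0/δ_{EE} = 26706/443.7 = 60.19 kN.
Moment equilibrium about D: M_D = Σ(load moments about D) − R_E·L = 965.7 − 60.19×11 = 303.5 kN·m.

M_D = 303.5 kN·m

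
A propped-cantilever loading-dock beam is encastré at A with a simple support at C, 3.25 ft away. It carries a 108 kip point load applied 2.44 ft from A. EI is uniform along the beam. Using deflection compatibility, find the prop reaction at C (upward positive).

R_C = 68.46 kip

Choose R_C as the redundant. The primary structure is the cantilever fixed at A.
Free-end deflection of the primary structure under the applied loading (downward +):
  point load 108 at a = 2.44: Pa²(3L − a)/(6EI) = 783.4/EI
Tip deflection under a unit load at C: L³/(3EI) = 11.44/EI.
Compatibility at C: δ_0 − R_C·δ_{CC} = 0, so R_C = 783.4/11.44 = 68.46 kip.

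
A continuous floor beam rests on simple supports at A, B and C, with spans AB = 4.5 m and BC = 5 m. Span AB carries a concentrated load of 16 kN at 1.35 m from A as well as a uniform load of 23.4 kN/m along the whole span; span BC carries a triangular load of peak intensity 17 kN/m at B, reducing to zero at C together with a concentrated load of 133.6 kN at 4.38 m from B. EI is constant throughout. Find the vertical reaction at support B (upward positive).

Insert a hinge at B; M_B is the redundant, and each span becomes simply supported.
Rotations at B on the released spans (each span's end-slope, ×1/EI):
  span AB: point load 16 at a = 1.35: Pab(L + a)/(6LEI) = 14.74/EI
  span AB: UDL 23.4: wL³/(24EI) = 88.85/EI
  span BC: triangular load, peak 17: w₀L³/(45EI) = 47.22/EI
  span BC: point load 133.6 at a = 4.38: Pab(L + b)/(6LEI) = 67.97/EI
  relative rotation θ_0 = (103.6 + 115.2)/EI = 218.8/EI
A unit hogging moment at B produces rotation L₁/(3EI) + L₂/(3EI) = 3.167/EI.
Slope continuity at B: θ_0 = M_B·3.167/EI, so M_B = 218.8/3.167 = 69.09 kN·m (hogging).
Span AB, ΣM about A with M_B applied at B: R_B^{AB}·4.5 = 258.5 + 69.09, so R_B^{AB} = 72.8 kN and R_A = 121.3 − 72.8 = 48.5 kN.
Span BC, ΣM about C: R_B^{BC}·5 = 224.5 + 69.09, so R_B^{BC} = 58.72 kN and R_C = 176.1 − 58.72 = 117.4 kN.
R_B = 72.8 + 58.72 = 131.5 kN.

R_B = 131.5 kN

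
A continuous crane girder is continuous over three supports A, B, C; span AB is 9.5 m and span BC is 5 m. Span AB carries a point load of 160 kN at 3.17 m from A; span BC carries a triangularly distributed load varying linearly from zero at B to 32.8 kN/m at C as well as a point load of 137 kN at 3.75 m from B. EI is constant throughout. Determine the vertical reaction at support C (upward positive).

Take M_B as the redundant. Released structure: two simple spans AB and BC with a hinge at B.
Discontinuity in slope at B on the released structure — sum the simple-span end rotations:
  span AB: point load 160 at a = 3.17: Pab(L + a)/(6LEI) = 713.6/EI
  span BC: triangular load, peak 32.8: 7w₀L³/(360EI) = 79.72/EI
  span BC: point load 137 at a = 3.75: Pab(L + b)/(6LEI) = 133.8/EI
  relative rotation θ_0 = (713.6 + 213.5)/EI = 927.2/EI
A unit hogging moment at B produces rotation L₁/(3EI) + L₂/(3EI) = 4.833/EI.
Compatibility: M_B·(L₁+L₂)/(3EI) = θ_0, giving M_B = 191.8 kN·m (hogging).
Span BC, ΣM about C: R_B^{BC}·5 = 307.9 + 191.8, so R_B^{BC} = 99.95 kN and R_C = 219 − 99.95 = 119.1 kN.

R_C = 119.1 kN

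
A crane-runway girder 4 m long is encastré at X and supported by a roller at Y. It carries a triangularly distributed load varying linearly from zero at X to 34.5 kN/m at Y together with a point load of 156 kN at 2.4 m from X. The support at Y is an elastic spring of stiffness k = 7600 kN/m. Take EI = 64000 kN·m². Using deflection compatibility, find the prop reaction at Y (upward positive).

Choose R_Y as the redundant. The primary structure is the cantilever fixed at X.
Downward deflection at the released point Y due to the loads:
  triangular load, peak 34.5 at the free end: 11w₀L⁴/(120EI) = 809.6/EI
  point load 156 at a = 2.4: Pa²(3L − a)/(6EI) = 1438/EI
  δ_0 = 2247/EI
Flexibility coefficient — unit upward force at Y: δ_{YY} = L³/(3EI) = 21.33/EI.
With EI = 64000 kN·m²: δ_0 = 0.035114 m and δ_{YY} = 0.000333 m/kN.
Compatibility — the spring shortens by R_Y/k under the reaction it provides: δ_0 − R_Y·δ_{YY} = R_Y/k. With 1/k = 0.000132 m/kN, R_Y = δ_0 / (δ_{YY} + 1/k) = 0.035114 / (0.000333 + 0.000132) = 75.53 kN.

R_Y = 75.53 kN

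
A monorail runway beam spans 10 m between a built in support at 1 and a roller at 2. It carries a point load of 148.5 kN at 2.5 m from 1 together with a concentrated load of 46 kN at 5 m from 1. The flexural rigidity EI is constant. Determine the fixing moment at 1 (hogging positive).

Remove the prop at 2; the released (primary) structure is a cantilever built in at 1.
Free-end deflection of the primary structure under the applied loading (downward +):
  point load 148.5 at a = 2.5: Pa²(3L − a)/(6EI) = 4254/EI
  point load 46 at a = 5: Pa²(3L − a)/(6EI) = 4792/EI
  δ_0 = 9046/EI
Flexibility coefficient — unit upward force at 2: δ_{22} = L³/(3EI) = 333.3/EI.
Compatibility at 2: δ_0 − R_2·δ_{22} = 0, so R_2 = 9046/333.3 = 27.14 kN.
Moment equilibrium about 1: M_1 = Σ(load moments about 1) − R_2·L = 601.2 − 27.14×10 = 329.9 kN·m.

M_1 = 329.9 kN·m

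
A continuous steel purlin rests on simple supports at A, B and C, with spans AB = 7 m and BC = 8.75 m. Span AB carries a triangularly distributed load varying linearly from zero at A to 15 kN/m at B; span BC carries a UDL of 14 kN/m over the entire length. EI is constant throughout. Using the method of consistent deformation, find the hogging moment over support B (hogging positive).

M_B = 96.21 kN·m

Take M_B as the redundant. Released structure: two simple spans AB and BC with a hinge at B.
Rotations at B on the released spans (each span's end-slope, ×1/EI):
  span AB: triangular load, peak 15: w₀L³/(45EI) = 114.3/EI
  span BC: UDL 14: wL³/(24EI) = 390.8/EI
  relative rotation θ_0 = (114.3 + 390.8)/EI = 505.1/EI
A unit hogging moment at B produces rotation L₁/(3EI) + L₂/(3EI) = 5.25/EI.
Slope continuity at B: θ_0 = M_B·5.25/EI, so M_B = 505.1/5.25 = 96.21 kN·m (hogging).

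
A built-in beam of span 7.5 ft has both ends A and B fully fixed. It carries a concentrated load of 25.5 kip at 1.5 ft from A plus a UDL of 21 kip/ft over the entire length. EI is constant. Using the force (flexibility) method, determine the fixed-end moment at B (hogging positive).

M_B = 104.6 kip·ft

Release both end moments; the primary structure is a simply-supported span AB with redundants M_A and M_B.
End rotations of the released simple span under the applied load (×1/EI):
  at A: point load 25.5 at a = 1.5: Pab(L + b)/(6LEI) = 68.85/EI
  at B: point load 25.5 at a = 1.5: Pab(L + a)/(6LEI) = 45.9/EI
  at A: UDL 21: wL³/(24EI) = 369.1/EI
  at B: UDL 21: wL³/(24EI) = 369.1/EI
  θ_A0 = 438/EI,  θ_B0 = 415/EI
Flexibility coefficients: a unit moment at one end gives L/(3EI) there and L/(6EI) at the far end, so f₁₁ = f₂₂ = 2.5/EI and f₁₂ = f₂₁ = 1.25/EI.
Compatibility — zero rotation at each built-in end:
  2.5 M_A + 1.25 M_B = 438
  1.25 M_A + 2.5 M_B = 415
Solving the pair gives M_A = 122.9 kip·ft and M_B = 104.6 kip·ft (hogging).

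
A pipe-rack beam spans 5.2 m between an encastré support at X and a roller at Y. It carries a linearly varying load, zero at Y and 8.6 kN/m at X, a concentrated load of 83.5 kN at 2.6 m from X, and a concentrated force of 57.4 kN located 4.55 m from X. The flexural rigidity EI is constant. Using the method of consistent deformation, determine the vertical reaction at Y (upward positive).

Take the reaction at Y as the redundant and release it; the primary structure is a cantilever fixed at X.
Free-end deflection of the primary structure under the applied loading (downward +):
  triangular load, peak 8.6 at the fixed end: w₀L⁴/(30EI) = 209.6/EI
  point load 83.5 at a = 2.6: Pa²(3L − a)/(6EI) = 1223/EI
  point load 57.4 at a = 4.55: Pa²(3L − a)/(6EI) = 2188/EI
  δ_0 = 3621/EI
Tip deflection under a unit load at Y: L³/(3EI) = 46.87/EI.
Compatibility at Y: δ_0 − R_Y·δ_{YY} = 0, so R_Y = 3621/46.87 = 77.26 kN.

R_Y = 77.26 kN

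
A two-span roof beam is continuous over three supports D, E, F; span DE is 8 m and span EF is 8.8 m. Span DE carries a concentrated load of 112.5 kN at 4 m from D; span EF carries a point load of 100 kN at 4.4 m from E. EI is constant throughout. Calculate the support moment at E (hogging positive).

Insert a hinge at E; M_E is the redundant, and each span becomes simply supported.
Rotations at E on the released spans (each span's end-slope, ×1/EI):
  span DE: point load 112.5 at a = 4: Pab(L + a)/(6LEI) = 450/EI
  span EF: point load 100 at a = 4.4: Pab(L + b)/(6LEI) = 484/EI
  relative rotation θ_0 = (450 + 484)/EI = 934/EI
A unit hogging moment at E produces rotation L₁/(3EI) + L₂/(3EI) = 5.6/EI.
Slope continuity at E: θ_0 = M_E·5.6/EI, so M_E = 934/5.6 = 166.8 kN·m (hogging).

M_E = 166.8 kN·m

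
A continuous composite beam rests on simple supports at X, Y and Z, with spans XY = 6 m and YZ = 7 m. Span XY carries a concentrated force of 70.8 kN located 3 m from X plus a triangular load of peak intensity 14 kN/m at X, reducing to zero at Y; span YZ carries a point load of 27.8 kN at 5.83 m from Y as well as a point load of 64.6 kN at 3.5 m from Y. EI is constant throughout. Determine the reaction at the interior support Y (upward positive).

R_Y = 118.7 kN

Release continuity at Y by inserting a hinge; the redundant is the internal moment M_Y. The primary structure is two simply-supported spans XY and YZ.
End slopes at the hinge Y, treating each span as simply supported:
  span XY: point load 70.8 at a = 3: Pab(L + a)/(6LEI) = 159.3/EI
  span XY: triangular load, peak 14: 7w₀L³/(360EI) = 58.8/EI
  span YZ: point load 27.8 at a = 5.83: Pab(L + b)/(6LEI) = 36.89/EI
  span YZ: point load 64.6 at a = 3.5: Pab(L + b)/(6LEI) = 197.8/EI
  relative rotation θ_0 = (218.1 + 234.7)/EI = 452.8/EI
A unit hogging moment at Y produces rotation L₁/(3EI) + L₂/(3EI) = 4.333/EI.
Slope continuity at Y: θ_0 = M_Y·4.333/EI, so M_Y = 452.8/4.333 = 104.5 kN·m (hogging).
Span XY, ΣM about X with M_Y applied at Y: R_Y^{XY}·6 = 296.4 + 104.5, so R_Y^{XY} = 66.82 kN and R_X = 112.8 − 66.82 = 45.98 kN.
Span YZ, ΣM about Z: R_Y^{YZ}·7 = 258.6 + 104.5, so R_Y^{YZ} = 51.87 kN and R_Z = 92.4 − 51.87 = 40.53 kN.
R_Y = 66.82 + 51.87 = 118.7 kN.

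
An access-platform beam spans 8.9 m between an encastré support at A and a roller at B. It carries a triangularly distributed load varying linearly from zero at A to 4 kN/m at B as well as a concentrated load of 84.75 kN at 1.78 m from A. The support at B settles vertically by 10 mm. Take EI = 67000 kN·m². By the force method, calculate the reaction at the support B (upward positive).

Take the reaction at B as the redundant and release it; the primary structure is a cantilever fixed at A.
Primary-structure tip deflection at B by superposition:
  triangular load, peak 4 at the free end: 11w₀L⁴/(120EI) = 2301/EI
  point load 84.75 at a = 1.78: Pa²(3L − a)/(6EI) = 1115/EI
  δ_0 = 3416/EI
Tip deflection under a unit load at B: L³/(3EI) = 235/EI.
With EI = 67000 kN·m²: δ_0 = 0.050982 m and δ_{BB} = 0.003507 m/kN.
Compatibility — the beam at B must follow the support down by 0.01 m: δ_0 − R_B·δ_{BB} = 0.01, so R_B = (0.050982 − 0.01)/0.003507 = 11.68 kN.

R_B = 11.68 kN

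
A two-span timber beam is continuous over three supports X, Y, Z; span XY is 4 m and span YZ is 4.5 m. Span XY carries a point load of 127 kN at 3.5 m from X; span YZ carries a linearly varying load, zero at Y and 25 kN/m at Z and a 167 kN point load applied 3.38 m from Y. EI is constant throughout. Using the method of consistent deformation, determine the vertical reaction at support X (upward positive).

Insert a hinge at Y; M_Y is the redundant, and each span becomes simply supported.
End slopes at the hinge Y, treating each span as simply supported:
  span XY: point load 127 at a = 3.5: Pab(L + a)/(6LEI) = 69.45/EI
  span YZ: triangular load, peak 25: 7w₀L³/(360EI) = 44.3/EI
  span YZ: point load 167 at a = 3.38: Pab(L + b)/(6LEI) = 131.6/EI
  relative rotation θ_0 = (69.45 + 175.9)/EI = 245.3/EI
A unit hogging moment at Y produces rotation L₁/(3EI) + L₂/(3EI) = 2.833/EI.
Compatibility: M_Y·(L₁+L₂)/(3EI) = θ_0, giving M_Y = 86.59 kN·m (hogging).
Span XY, ΣM about X with M_Y applied at Y: R_Y^{XY}·4 = 444.5 + 86.59, so R_Y^{XY} = 132.8 kN and R_X = 127 − 132.8 = -5.773 kN.

R_X = -5.773 kN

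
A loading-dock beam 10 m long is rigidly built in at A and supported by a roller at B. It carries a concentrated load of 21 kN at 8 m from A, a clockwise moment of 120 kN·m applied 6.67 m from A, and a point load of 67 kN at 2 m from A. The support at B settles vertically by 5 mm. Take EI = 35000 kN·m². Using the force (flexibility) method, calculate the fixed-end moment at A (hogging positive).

Release the roller at B. Primary structure: cantilever fixed at A.
Downward deflection at the released point B due to the loads:
  point load 21 at a = 8: Pa²(3L − a)/(6EI) = 4928/EI
  clockwise couple 120 at a = 6.67: M₀a(2L − a)/(2EI) = 5335/EI
  point load 67 at a = 2: Pa²(3L − a)/(6EI) = 1251/EI
  δ_0 = 11513/EI
Flexibility coefficient — unit upward force at B: δ_{BB} = L³/(3EI) = 333.3/EI.
With EI = 35000 kN·m²: δ_0 = 0.32895 m and δ_{BB} = 0.009524 m/kN.
Compatibility — the beam at B must follow the support down by 0.005 m: δ_0 − R_B·δ_{BB} = 0.005, so R_B = (0.32895 − 0.005)/0.009524 = 34.01 kN.
Moment equilibrium about A: M_A = Σ(load moments about A) − R_B·L = 422 − 34.01×10 = 81.85 kN·m.

M_A = 81.85 kN·m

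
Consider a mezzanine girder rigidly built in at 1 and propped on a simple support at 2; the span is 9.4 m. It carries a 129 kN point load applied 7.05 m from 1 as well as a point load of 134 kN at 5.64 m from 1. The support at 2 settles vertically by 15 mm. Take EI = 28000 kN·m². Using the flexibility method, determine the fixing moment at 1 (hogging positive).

Remove the prop at 2; the released (primary) structure is a cantilever built in at 1.
Deflection at 2 on the released cantilever, summing each load's contribution:
  point load 129 at a = 7.05: Pa²(3L − a)/(6EI) = 22601/EI
  point load 134 at a = 5.64: Pa²(3L − a)/(6EI) = 16027/EI
  δ_0 = 38628/EI
Tip deflection under a unit load at 2: L³/(3EI) = 276.9/EI.
With EI = 28000 kN·m²: δ_0 = 1.3796 m and δ_{22} = 0.009888 m/kN.
Compatibility — the beam at 2 must follow the support down by 0.015 m: δ_0 − R_2·δ_{22} = 0.015, so R_2 = (1.3796 − 0.015)/0.009888 = 138 kN.
Moment equilibrium about 1: M_1 = Σ(load moments about 1) − R_2·L = 1665 − 138×9.4 = 368 kN·m.

M_1 = 368 kN·m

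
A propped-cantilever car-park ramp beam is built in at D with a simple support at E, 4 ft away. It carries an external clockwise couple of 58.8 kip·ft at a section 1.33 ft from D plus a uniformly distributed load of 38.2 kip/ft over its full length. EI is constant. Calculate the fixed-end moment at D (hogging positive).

Release the roller at E. Primary structure: cantilever fixed at D.
Free-end deflection of the primary structure under the applied loading (downward +):
  clockwise couple 58.8 at a = 1.33: M₀a(2L − a)/(2EI) = 260.8/EI
  UDL 38.2: wL⁴/(8EI) = 1222/EI
  δ_0 = 1483/EI
Tip deflection under a unit load at E: L³/(3EI) = 21.33/EI.
The prop prevents deflection at E: R_E = δ_0/δ_{EE} = 1483/21.33 = 69.53 kip.
Moment equilibrium about D: M_D = Σ(load moments about D) − R_E·L = 364.4 − 69.53×4 = 86.3 kip·ft.

M_D = 86.3 kip·ft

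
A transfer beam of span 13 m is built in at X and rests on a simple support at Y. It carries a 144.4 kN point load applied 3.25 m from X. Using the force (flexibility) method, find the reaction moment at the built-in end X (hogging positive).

M_X = 308 kN·m

Choose R_Y as the redundant. The primary structure is the cantilever fixed at X.
Deflection at Y on the released cantilever, summing each load's contribution:
  point load 144.4 at a = 3.25: Pa²(3L − a)/(6EI) = 9088/EI
Flexibility coefficient — unit upward force at Y: δ_{YY} = L³/(3EI) = 732.3/EI.
The prop prevents deflection at Y: R_Y = δ_0/δ_{YY} = 9088/732.3 = 12.41 kN.
Moment equilibrium about X: M_X = Σ(load moments about X) − R_Y·L = 469.3 − 12.41×13 = 308 kN·m.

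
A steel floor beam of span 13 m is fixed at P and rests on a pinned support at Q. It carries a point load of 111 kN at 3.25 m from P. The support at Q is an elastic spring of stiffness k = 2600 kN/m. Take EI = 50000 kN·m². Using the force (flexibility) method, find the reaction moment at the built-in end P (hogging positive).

M_P = 239.9 kN·m

Remove the prop at Q; the released (primary) structure is a cantilever built in at P.
Primary-structure tip deflection at Q by superposition:
  point load 111 at a = 3.25: Pa²(3L − a)/(6EI) = 6986/EI
Flexibility coefficient — unit upward force at Q: δ_{QQ} = L³/(3EI) = 732.3/EI.
With EI = 50000 kN·m²: δ_0 = 0.13972 m and δ_{QQ} = 0.014647 m/kN.
Compatibility — the spring shortens by R_Q/k under the reaction it provides: δ_0 − R_Q·δ_{QQ} = R_Q/k. With 1/k = 0.000385 m/kN, R_Q = δ_0 / (δ_{QQ} + 1/k) = 0.13972 / (0.014647 + 0.000385) = 9.295 kN.
Moment equilibrium about P: M_P = Σ(load moments about P) − R_Q·L = 360.8 − 9.295×13 = 239.9 kN·m.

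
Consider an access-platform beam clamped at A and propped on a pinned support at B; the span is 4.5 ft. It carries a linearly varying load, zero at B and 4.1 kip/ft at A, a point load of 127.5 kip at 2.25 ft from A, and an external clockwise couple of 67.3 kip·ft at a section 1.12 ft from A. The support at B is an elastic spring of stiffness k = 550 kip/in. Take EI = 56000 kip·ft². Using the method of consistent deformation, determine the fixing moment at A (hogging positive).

M_A = 187 kip·ft

Choose R_B as the redundant. The primary structure is the cantilever fixed at A.
Primary-structure tip deflection at B by superposition:
  triangular load, peak 4.1 at the fixed end: w₀L⁴/(30EI) = 56.04/EI
  point load 127.5 at a = 2.25: Pa²(3L − a)/(6EI) = 1210/EI
  clockwise couple 67.3 at a = 1.12: M₀a(2L − a)/(2EI) = 297/EI
  δ_0 = 1563/EI
Flexibility coefficient — unit upward force at B: δ_{BB} = L³/(3EI) = 30.38/EI.
With EI = 56000 kip·ft²: δ_0 = 0.027916 ft and δ_{BB} = 0.000542 ft/kip.
Compatibility — the spring shortens by R_B/k under the reaction it provides: δ_0 − R_B·δ_{BB} = R_B/k. With 1/k = 1/(550×12) ft/kip = 0.000152 ft/kip, R_B = δ_0 / (δ_{BB} + 1/k) = 0.027916 / (0.000542 + 0.000152) = 40.23 kip.
Moment equilibrium about A: M_A = Σ(load moments about A) − R_B·L = 368 − 40.23×4.5 = 187 kip·ft.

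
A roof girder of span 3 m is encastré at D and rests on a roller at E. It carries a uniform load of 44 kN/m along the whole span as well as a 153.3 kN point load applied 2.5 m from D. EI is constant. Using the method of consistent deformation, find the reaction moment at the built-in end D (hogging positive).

Take the reaction at E as the redundant and release it; the primary structure is a cantilever fixed at D.
Primary-structure tip deflection at E by superposition:
  UDL 44: wL⁴/(8EI) = 445.5/EI
  point load 153.3 at a = 2.5: Pa²(3L − a)/(6EI) = 1038/EI
  δ_0 = 1483/EI
Tip deflection under a unit load at E: L³/(3EI) = 9/EI.
Compatibility at E: δ_0 − R_E·δ_{EE} = 0, so R_E = 1483/9 = 164.8 kN.
Moment equilibrium about D: M_D = Σ(load moments about D) − R_E·L = 581.2 − 164.8×3 = 86.76 kN·m.

M_D = 86.76 kN·m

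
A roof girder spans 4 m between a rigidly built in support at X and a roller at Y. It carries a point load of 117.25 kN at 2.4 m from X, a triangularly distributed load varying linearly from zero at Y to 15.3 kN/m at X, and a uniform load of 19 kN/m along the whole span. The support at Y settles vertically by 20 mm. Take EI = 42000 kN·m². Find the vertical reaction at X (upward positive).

Remove the prop at Y; the released (primary) structure is a cantilever built in at X.
Deflection at Y on the released cantilever, summing each load's contribution:
  point load 117.25 at a = 2.4: Pa²(3L − a)/(6EI) = 1081/EI
  triangular load, peak 15.3 at the fixed end: w₀L⁴/(30EI) = 130.6/EI
  UDL 19: wL⁴/(8EI) = 608/EI
  δ_0 = 1819/EI
Tip deflection under a unit load at Y: L³/(3EI) = 21.33/EI.
With EI = 42000 kN·m²: δ_0 = 0.043313 m and δ_{YY} = 0.000508 m/kN.
Compatibility — the beam at Y must follow the support down by 0.02 m: δ_0 − R_Y·δ_{YY} = 0.02, so R_Y = (0.043313 − 0.02)/0.000508 = 45.9 kN.
Vertical equilibrium: R_X = ΣP − R_Y = 223.8 − 45.9 = 178 kN.

R_X = 178 kN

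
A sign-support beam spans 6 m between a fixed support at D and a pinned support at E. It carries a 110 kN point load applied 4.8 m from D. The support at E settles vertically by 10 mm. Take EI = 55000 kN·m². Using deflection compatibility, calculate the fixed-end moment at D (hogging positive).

Take the reaction at E as the redundant and release it; the primary structure is a cantilever fixed at D.
Primary-structure tip deflection at E by superposition:
  point load 110 at a = 4.8: Pa²(3L − a)/(6EI) = 5576/EI
Flexibility coefficient — unit upward force at E: δ_{EE} = L³/(3EI) = 72/EI.
With EI = 55000 kN·m²: δ_0 = 0.10138 m and δ_{EE} = 0.001309 m/kN.
Compatibility — the beam at E must follow the support down by 0.01 m: δ_0 − R_E·δ_{EE} = 0.01, so R_E = (0.10138 − 0.01)/0.001309 = 69.8 kN.
Moment equilibrium about D: M_D = Σ(load moments about D) − R_E·L = 528 − 69.8×6 = 109.2 kN·m.

M_D = 109.2 kN·m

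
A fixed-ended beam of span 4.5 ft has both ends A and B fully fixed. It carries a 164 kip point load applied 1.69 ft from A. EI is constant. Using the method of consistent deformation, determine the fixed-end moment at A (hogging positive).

M_A = 108.1 kip·ft

Release both end moments; the primary structure is a simply-supported span AB with redundants M_A and M_B.
On the primary (simply-supported) span, the end slopes from the loading are:
  at A: point load 164 at a = 1.69: Pab(L + b)/(6LEI) = 210.9/EI
  at B: point load 164 at a = 1.69: Pab(L + a)/(6LEI) = 178.6/EI
  θ_A0 = 210.9/EI,  θ_B0 = 178.6/EI
Flexibility coefficients: a unit moment at one end gives L/(3EI) there and L/(6EI) at the far end, so f₁₁ = f₂₂ = 1.5/EI and f₁₂ = f₂₁ = 0.75/EI.
Compatibility — zero rotation at each built-in end:
  1.5 M_A + 0.75 M_B = 210.9
  0.75 M_A + 1.5 M_B = 178.6
Solving the pair gives M_A = 108.1 kip·ft and M_B = 65 kip·ft (hogging).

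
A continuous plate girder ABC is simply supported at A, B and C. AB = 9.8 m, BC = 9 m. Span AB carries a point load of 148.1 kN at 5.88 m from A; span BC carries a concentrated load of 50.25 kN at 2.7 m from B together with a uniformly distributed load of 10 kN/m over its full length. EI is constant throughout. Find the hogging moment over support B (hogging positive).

Take M_B as the redundant. Released structure: two simple spans AB and BC with a hinge at B.
Rotations at B on the released spans (each span's end-slope, ×1/EI):
  span AB: point load 148.1 at a = 5.88: Pab(L + a)/(6LEI) = 910.3/EI
  span BC: point load 50.25 at a = 2.7: Pab(L + b)/(6LEI) = 242.2/EI
  span BC: UDL 10: wL³/(24EI) = 303.8/EI
  relative rotation θ_0 = (910.3 + 545.9)/EI = 1456/EI
A unit hogging moment at B produces rotation L₁/(3EI) + L₂/(3EI) = 6.267/EI.
Compatibility: M_B·(L₁+L₂)/(3EI) = θ_0, giving M_B = 232.4 kN·m (hogging).

M_B = 232.4 kN·m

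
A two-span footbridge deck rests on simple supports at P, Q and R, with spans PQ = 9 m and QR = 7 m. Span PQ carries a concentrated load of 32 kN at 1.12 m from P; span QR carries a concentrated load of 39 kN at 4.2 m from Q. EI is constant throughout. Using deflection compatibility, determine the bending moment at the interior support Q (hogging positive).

M_Q = 29.99 kN·m

Release continuity at Q by inserting a hinge; the redundant is the internal moment M_Q. The primary structure is two simply-supported spans PQ and QR.
Rotations at Q on the released spans (each span's end-slope, ×1/EI):
  span PQ: point load 32 at a = 1.12: Pab(L + a)/(6LEI) = 52.93/EI
  span QR: point load 39 at a = 4.2: Pab(L + b)/(6LEI) = 107/EI
  relative rotation θ_0 = (52.93 + 107)/EI = 159.9/EI
A unit hogging moment at Q produces rotation L₁/(3EI) + L₂/(3EI) = 5.333/EI.
Compatibility: M_Q·(L₁+L₂)/(3EI) = θ_0, giving M_Q = 29.99 kN·m (hogging).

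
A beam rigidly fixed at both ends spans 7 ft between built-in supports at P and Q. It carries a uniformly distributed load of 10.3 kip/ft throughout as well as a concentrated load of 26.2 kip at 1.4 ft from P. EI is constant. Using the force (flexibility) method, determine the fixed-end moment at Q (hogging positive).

M_Q = 47.93 kip·ft

Release both end moments; the primary structure is a simply-supported span PQ with redundants M_P and M_Q.
Simple-span end rotations at P and Q under the given loads:
  at P: UDL 10.3: wL³/(24EI) = 147.2/EI
  at Q: UDL 10.3: wL³/(24EI) = 147.2/EI
  at P: point load 26.2 at a = 1.4: Pab(L + b)/(6LEI) = 61.62/EI
  at Q: point load 26.2 at a = 1.4: Pab(L + a)/(6LEI) = 41.08/EI
  θ_P0 = 208.8/EI,  θ_Q0 = 188.3/EI
Flexibility coefficients: a unit moment at one end gives L/(3EI) there and L/(6EI) at the far end, so f₁₁ = f₂₂ = 2.333/EI and f₁₂ = f₂₁ = 1.167/EI.
Compatibility — zero rotation at each built-in end:
  2.333 M_P + 1.167 M_Q = 208.8
  1.167 M_P + 2.333 M_Q = 188.3
Solving the pair gives M_P = 65.53 kip·ft and M_Q = 47.93 kip·ft (hogging).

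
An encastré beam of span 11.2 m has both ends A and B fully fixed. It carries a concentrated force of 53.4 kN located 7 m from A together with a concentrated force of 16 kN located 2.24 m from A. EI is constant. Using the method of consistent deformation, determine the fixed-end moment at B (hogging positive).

M_B = 93.34 kN·m

Release both end moments; the primary structure is a simply-supported span AB with redundants M_A and M_B.
On the primary (simply-supported) span, the end slopes from the loading are:
  at A: point load 53.4 at a = 7: Pab(L + b)/(6LEI) = 359.8/EI
  at B: point load 53.4 at a = 7: Pab(L + a)/(6LEI) = 425.2/EI
  at A: point load 16 at a = 2.24: Pab(L + b)/(6LEI) = 96.34/EI
  at B: point load 16 at a = 2.24: Pab(L + a)/(6LEI) = 64.23/EI
  θ_A0 = 456.1/EI,  θ_B0 = 489.4/EI
Flexibility coefficients: a unit moment at one end gives L/(3EI) there and L/(6EI) at the far end, so f₁₁ = f₂₂ = 3.733/EI and f₁₂ = f₂₁ = 1.867/EI.
Compatibility — zero rotation at each built-in end:
  3.733 M_A + 1.867 M_B = 456.1
  1.867 M_A + 3.733 M_B = 489.4
Solving the pair gives M_A = 75.5 kN·m and M_B = 93.34 kN·m (hogging).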